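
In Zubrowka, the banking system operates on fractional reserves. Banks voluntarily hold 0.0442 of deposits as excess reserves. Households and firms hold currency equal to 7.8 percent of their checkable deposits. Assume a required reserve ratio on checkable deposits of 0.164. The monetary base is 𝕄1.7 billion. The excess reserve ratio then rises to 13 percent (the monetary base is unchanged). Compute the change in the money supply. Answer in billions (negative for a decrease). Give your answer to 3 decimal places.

-1.477 billion

Initially m₁ = (1 + 0.078) / (0.164 + 0.0442 + 0.078) ≈ 3.76660, so M₁ = 3.76660 × 1.7 ≈ 6.4032 billion.
After the change m₂ = (1 + 0.078) / (0.164 + 0.13 + 0.078) ≈ 2.89785, so M₂ = 2.89785 × 1.7 ≈ 4.9263 billion.
ΔM = M₂ − M₁ = 4.9263 − 6.4032 = -1.4769 billion.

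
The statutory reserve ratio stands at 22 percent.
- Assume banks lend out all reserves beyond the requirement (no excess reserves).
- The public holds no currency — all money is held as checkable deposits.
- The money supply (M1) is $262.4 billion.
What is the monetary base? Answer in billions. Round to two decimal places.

With no currency drain and no excess reserves, the money multiplier is m = 1/rr = 1/0.22 ≈ 4.545455.
The monetary base is MB = M / m = 262.4 / 4.545455 ≈ 57.728 billion.

$57.73 billion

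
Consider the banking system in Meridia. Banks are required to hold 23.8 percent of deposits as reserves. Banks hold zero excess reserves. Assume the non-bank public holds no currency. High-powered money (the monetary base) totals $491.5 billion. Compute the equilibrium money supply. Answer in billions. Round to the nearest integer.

With no currency drain or excess reserves, the money multiplier is m = 1/rr = 1/0.238 ≈ 4.2017.
Money supply M = m × MB = 4.2017 × 491.5 ≈ 2065.1355 billion.

$2065 billion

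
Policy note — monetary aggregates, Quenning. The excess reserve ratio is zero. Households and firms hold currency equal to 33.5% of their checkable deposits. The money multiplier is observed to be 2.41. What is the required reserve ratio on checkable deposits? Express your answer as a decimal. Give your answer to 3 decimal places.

Using m = 2.41. Since m = (1 + c)/(c + rr + e), the denominator satisfies c + rr + e = (1 + c)/m = (1 + 0.335) / 2.41 ≈ 0.553942.
With c = 0.335 and e = 0, the required reserve ratio on checkable deposits is 0.553942 − 0.335 − 0 = 0.218942.

0.219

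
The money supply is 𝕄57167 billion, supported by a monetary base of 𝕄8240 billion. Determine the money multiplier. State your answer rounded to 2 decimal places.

6.94

The money multiplier is m = M / MB = 57167 / 8240 ≈ 6.93774.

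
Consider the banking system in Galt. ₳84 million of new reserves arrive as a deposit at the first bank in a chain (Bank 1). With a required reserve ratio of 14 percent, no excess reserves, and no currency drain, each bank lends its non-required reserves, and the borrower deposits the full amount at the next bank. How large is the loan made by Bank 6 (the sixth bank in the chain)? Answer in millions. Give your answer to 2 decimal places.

₳33.98 million

Each bank lends a fraction (1 − rr) = 0.8600 of the deposit it receives, so Bank 6 receives 84·0.8600^5 and lends 84·0.8600^6 ≈ 33.9836 million.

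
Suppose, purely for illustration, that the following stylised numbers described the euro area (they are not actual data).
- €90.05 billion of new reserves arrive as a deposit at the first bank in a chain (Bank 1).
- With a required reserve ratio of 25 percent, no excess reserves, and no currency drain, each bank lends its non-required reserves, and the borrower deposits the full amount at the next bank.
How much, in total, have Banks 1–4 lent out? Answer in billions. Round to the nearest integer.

€185 billion

Bank i lends (1 − rr)^i of the original deposit: Bank 1 lends 90.05·0.7500 = 67.5375, Bank 2 lends 90.05·0.7500² ≈ 50.6531, and so on.
Summing a geometric series: total = 90.05·[0.7500·(1 − 0.7500^4) / (1 − 0.7500)] ≈ 184.6729 billion.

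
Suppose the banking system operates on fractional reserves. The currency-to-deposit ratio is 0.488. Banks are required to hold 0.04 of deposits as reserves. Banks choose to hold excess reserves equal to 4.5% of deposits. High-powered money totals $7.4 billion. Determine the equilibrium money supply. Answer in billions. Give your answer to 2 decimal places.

$19.22 billion

The money multiplier is m = (1 + c) / (rr + e + c) = (1 + 0.488) / (0.04 + 0.045 + 0.488) ≈ 2.5969.
So M = m × MB = 2.5969 × 7.4 ≈ 19.2171 billion.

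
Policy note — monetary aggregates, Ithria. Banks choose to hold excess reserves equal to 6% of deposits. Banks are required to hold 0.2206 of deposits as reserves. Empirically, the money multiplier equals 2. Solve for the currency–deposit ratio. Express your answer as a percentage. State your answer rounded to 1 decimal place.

Using m = 2. From m = (1 + c)/(c + rr + e), rearranging gives 1 + c = m·(c + rr + e), so c·(1 − m) = m·(rr + e) − 1.
Hence c = [m·(rr + e) − 1]/(1 − m) = [2 × (0.2206 + 0.06) − 1] / (1 − 2) = 0.438800.

43.9%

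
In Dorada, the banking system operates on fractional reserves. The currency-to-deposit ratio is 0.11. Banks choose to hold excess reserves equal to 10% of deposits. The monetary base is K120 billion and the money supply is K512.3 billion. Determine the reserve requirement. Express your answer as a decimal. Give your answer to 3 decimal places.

Using m = M/MB = 512.3/120 ≈ 4.269167. Since m = (1 + c)/(c + rr + e), the denominator satisfies c + rr + e = (1 + c)/m = (1 + 0.11) / 4.269167 ≈ 0.260004.
With c = 0.11 and e = 0.1, the reserve requirement is 0.260004 − 0.11 − 0.1 = 0.050004.

0.050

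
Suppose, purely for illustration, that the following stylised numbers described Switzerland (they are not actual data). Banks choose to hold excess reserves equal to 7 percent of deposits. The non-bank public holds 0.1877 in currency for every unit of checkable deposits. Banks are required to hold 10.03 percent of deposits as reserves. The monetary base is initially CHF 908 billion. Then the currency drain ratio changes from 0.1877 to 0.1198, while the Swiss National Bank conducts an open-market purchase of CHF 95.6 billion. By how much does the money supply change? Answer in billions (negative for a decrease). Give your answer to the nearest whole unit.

Before: m₁ = (1 + 0.1877) / (0.1003 + 0.07 + 0.1877) ≈ 3.31760, MB₁ = 908, so M₁ = 3.31760 × 908 = 3012.3808 billion.
After: m₂ = (1 + 0.1198) / (0.1003 + 0.07 + 0.1198) ≈ 3.86005, MB₂ = 908 + 95.6 = 1003.6, so M₂ = 3.86005 × 1003.6 ≈ 3873.9462 billion.
ΔM = M₂ − M₁ = 3873.9462 − 3012.3808 = 861.5654 billion.

CHF 862 billion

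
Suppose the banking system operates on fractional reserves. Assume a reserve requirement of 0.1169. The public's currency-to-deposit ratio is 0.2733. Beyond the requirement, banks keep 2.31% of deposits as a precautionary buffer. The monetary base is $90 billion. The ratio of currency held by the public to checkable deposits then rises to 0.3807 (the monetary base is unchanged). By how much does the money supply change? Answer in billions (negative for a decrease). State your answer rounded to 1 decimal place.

-38.6 billion

Initially m₁ = (1 + 0.2733) / (0.1169 + 0.0231 + 0.2733) ≈ 3.0808, so M₁ = 3.0808 × 90 = 277.272 billion.
After the change m₂ = (1 + 0.3807) / (0.1169 + 0.0231 + 0.3807) ≈ 2.6516, so M₂ = 2.6516 × 90 = 238.644 billion.
ΔM = M₂ − M₁ = 238.644 − 277.272 = -38.628 billion.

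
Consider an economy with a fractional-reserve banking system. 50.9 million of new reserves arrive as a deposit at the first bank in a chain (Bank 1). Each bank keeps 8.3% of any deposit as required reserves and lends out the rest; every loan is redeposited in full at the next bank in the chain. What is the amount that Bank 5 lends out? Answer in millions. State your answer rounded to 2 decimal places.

33.00 million

Each bank lends a fraction (1 − rr) = 0.9170 of the deposit it receives, so Bank 5 receives 50.9·0.9170^4 and lends 50.9·0.9170^5 ≈ 33.0038 million.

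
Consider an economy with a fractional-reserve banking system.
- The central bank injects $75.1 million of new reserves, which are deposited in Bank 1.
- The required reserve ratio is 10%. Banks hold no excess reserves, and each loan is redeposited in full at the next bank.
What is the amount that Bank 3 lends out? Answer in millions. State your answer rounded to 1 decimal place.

Each bank lends a fraction (1 − rr) = 0.9000 of the deposit it receives, so Bank 3 receives 75.1·0.9000^2 and lends 75.1·0.9000^3 = 54.7479 million.

$54.7 million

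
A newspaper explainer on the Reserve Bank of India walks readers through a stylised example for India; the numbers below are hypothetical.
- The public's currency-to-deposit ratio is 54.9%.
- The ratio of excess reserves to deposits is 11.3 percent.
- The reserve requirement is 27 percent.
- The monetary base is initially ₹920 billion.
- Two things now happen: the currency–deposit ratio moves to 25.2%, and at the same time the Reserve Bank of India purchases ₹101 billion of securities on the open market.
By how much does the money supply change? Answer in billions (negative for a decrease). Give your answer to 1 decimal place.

₹484.0 billion

Before: m₁ = (1 + 0.549) / (0.27 + 0.113 + 0.549) ≈ 1.662017, MB₁ = 920, so M₁ = 1.662017 × 920 ≈ 1529.0556 billion.
After: m₂ = (1 + 0.252) / (0.27 + 0.113 + 0.252) ≈ 1.971654, MB₂ = 920 + 101 = 1021, so M₂ = 1.971654 × 1021 ≈ 2013.0587 billion.
ΔM = M₂ − M₁ = 2013.0587 − 1529.0556 = 484.0031 billion.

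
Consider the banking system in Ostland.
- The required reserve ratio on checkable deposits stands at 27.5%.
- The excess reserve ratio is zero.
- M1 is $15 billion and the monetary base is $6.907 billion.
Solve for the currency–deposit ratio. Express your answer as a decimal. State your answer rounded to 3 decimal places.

0.344

Using m = M/MB = 15/6.907 ≈ 2.171710. From m = (1 + c)/(c + rr + e), rearranging gives 1 + c = m·(c + rr + e), so c·(1 − m) = m·(rr + e) − 1.
Hence c = [m·(rr + e) − 1]/(1 − m) = [2.171710 × (0.275 + 0) − 1] / (1 − 2.171710) ≈ 0.343754.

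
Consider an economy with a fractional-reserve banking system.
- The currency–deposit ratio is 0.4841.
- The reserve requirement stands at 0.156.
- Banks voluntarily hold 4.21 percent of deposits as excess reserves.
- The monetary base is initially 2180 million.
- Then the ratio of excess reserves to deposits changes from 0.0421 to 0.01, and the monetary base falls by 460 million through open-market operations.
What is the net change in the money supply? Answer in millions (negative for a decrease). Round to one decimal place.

-816.0 million

Before: m₁ = (1 + 0.4841) / (0.156 + 0.0421 + 0.4841) ≈ 2.175462, MB₁ = 2180, so M₁ = 2.175462 × 2180 ≈ 4742.5072 million.
After: m₂ = (1 + 0.4841) / (0.156 + 0.01 + 0.4841) ≈ 2.282880, MB₂ = 2180 − 460 = 1720, so M₂ = 2.282880 × 1720 = 3926.5536 million.
ΔM = M₂ − M₁ = 3926.5536 − 4742.5072 = -815.9536 million.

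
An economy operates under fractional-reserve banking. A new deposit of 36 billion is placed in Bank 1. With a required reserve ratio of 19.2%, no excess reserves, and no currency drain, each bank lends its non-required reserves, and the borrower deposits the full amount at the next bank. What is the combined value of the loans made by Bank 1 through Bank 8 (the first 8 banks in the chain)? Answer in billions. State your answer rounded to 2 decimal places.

123.98 billion

Bank i lends (1 − rr)^i of the original deposit: Bank 1 lends 36·0.8080 = 29.0880, Bank 2 lends 36·0.8080² ≈ 23.5031, and so on.
Summing a geometric series: total = 36·[0.8080·(1 − 0.8080^8) / (1 − 0.8080)] ≈ 123.9765 billion.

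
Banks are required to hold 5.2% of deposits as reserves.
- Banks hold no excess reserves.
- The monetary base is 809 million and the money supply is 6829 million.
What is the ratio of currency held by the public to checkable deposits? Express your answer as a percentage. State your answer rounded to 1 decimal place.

7.5%

Using m = M/MB = 6829/809 ≈ 8.441286. From m = (1 + c)/(c + rr + e), rearranging gives 1 + c = m·(c + rr + e), so c·(1 − m) = m·(rr + e) − 1.
Hence c = [m·(rr + e) − 1]/(1 − m) = [8.441286 × (0.052 + 0) − 1] / (1 − 8.441286) ≈ 0.075397.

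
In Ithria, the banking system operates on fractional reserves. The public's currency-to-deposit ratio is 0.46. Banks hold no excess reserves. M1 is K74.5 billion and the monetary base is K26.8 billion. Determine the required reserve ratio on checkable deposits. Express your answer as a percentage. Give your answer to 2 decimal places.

6.52%

Using m = M/MB = 74.5/26.8 ≈ 2.779851. Since m = (1 + c)/(c + rr + e), the denominator satisfies c + rr + e = (1 + c)/m = (1 + 0.46) / 2.779851 ≈ 0.525208.
With c = 0.46 and e = 0, the required reserve ratio on checkable deposits is 0.525208 − 0.46 − 0 = 0.065208.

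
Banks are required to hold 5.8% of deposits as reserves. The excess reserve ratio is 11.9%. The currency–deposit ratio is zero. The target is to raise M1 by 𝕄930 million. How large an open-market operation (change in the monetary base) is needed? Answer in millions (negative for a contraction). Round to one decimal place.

𝕄164.6 million

The money multiplier is m = 1 / (rr + e) = 1 / (0.058 + 0.119) ≈ 5.64972.
ΔMB = ΔM / m = (+930) / 5.64972 ≈ 164.6099 million.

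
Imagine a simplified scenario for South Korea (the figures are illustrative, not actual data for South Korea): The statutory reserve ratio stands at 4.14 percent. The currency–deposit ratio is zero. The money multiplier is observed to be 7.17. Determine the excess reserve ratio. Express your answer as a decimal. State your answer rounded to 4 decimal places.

0.0981

Using m = 7.17. Since m = (1 + c)/(c + rr + e), the denominator satisfies c + rr + e = (1 + c)/m = (1 + 0) / 7.17 ≈ 0.139470.
With c = 0 and rr = 0.0414, the excess reserve ratio is 0.139470 − 0 − 0.0414 = 0.09807.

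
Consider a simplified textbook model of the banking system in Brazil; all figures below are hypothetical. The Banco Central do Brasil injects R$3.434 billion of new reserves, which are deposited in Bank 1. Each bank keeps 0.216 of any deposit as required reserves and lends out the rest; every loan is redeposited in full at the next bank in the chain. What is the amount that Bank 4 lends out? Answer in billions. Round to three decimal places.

Each bank lends a fraction (1 − rr) = 0.7840 of the deposit it receives, so Bank 4 receives 3.434·0.7840^3 and lends 3.434·0.7840^4 ≈ 1.2974 billion.

R$1.297 billion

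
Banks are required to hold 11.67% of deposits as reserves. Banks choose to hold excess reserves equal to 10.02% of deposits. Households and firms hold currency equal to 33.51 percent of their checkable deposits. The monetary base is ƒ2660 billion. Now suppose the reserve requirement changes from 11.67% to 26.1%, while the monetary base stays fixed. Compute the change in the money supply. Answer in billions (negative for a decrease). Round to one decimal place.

-1333.3 billion

Initially m₁ = (1 + 0.3351) / (0.1167 + 0.1002 + 0.3351) ≈ 2.418659, so M₁ = 2.418659 × 2660 ≈ 6433.6329 billion.
After the change m₂ = (1 + 0.3351) / (0.261 + 0.1002 + 0.3351) ≈ 1.917421, so M₂ = 1.917421 × 2660 ≈ 5100.3399 billion.
ΔM = M₂ − M₁ = 5100.3399 − 6433.6329 = -1333.293 billion.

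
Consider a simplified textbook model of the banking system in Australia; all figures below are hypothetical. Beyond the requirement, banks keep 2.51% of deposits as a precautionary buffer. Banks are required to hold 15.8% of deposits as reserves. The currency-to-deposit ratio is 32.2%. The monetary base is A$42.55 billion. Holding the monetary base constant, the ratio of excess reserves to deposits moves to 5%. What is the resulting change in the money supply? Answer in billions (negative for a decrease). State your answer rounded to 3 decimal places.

Initially m₁ = (1 + 0.322) / (0.158 + 0.0251 + 0.322) ≈ 2.617304, so M₁ = 2.617304 × 42.55 ≈ 111.3663 billion.
After the change m₂ = (1 + 0.322) / (0.158 + 0.05 + 0.322) ≈ 2.494340, so M₂ = 2.494340 × 42.55 ≈ 106.1342 billion.
ΔM = M₂ − M₁ = 106.1342 − 111.3663 = -5.2321 billion.

-5.232 billion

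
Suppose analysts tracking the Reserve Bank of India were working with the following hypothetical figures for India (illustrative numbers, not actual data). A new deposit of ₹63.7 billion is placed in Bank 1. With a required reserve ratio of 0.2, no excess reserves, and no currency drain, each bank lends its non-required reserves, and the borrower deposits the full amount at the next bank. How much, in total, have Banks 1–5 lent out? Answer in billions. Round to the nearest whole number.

₹171 billion

Bank i lends (1 − rr)^i of the original deposit: Bank 1 lends 63.7·0.8000 = 50.9600, Bank 2 lends 63.7·0.8000² = 40.7680, and so on.
Summing a geometric series: total = 63.7·[0.8000·(1 − 0.8000^5) / (1 − 0.8000)] ≈ 171.3071 billion.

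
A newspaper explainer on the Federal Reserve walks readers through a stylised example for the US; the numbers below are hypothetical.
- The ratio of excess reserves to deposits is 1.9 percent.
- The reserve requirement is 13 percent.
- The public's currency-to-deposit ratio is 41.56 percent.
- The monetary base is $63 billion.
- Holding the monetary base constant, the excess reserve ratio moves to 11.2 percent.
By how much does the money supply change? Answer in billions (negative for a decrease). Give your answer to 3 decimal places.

Initially m₁ = (1 + 0.4156) / (0.13 + 0.019 + 0.4156) ≈ 2.507262, so M₁ = 2.507262 × 63 ≈ 157.9575 billion.
After the change m₂ = (1 + 0.4156) / (0.13 + 0.112 + 0.4156) ≈ 2.152676, so M₂ = 2.152676 × 63 ≈ 135.6186 billion.
ΔM = M₂ − M₁ = 135.6186 − 157.9575 = -22.3389 billion.

-22.339 billion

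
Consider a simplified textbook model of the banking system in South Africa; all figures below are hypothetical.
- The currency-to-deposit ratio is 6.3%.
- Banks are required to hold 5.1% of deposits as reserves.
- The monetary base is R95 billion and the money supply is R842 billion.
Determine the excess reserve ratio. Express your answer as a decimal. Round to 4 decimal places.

Using m = M/MB = 842/95 ≈ 8.863158. Since m = (1 + c)/(c + rr + e), the denominator satisfies c + rr + e = (1 + c)/m = (1 + 0.063) / 8.863158 ≈ 0.119935.
With c = 0.063 and rr = 0.051, the excess reserve ratio is 0.119935 − 0.063 − 0.051 = 0.005935.

0.0059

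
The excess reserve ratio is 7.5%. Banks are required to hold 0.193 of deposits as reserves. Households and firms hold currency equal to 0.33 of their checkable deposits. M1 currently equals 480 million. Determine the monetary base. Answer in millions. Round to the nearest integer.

216 million

The money multiplier is m = (1 + c) / (rr + e + c) = (1 + 0.33) / (0.193 + 0.075 + 0.33) ≈ 2.2241.
MB = M / m = 480 / 2.2241 ≈ 215.8176 million.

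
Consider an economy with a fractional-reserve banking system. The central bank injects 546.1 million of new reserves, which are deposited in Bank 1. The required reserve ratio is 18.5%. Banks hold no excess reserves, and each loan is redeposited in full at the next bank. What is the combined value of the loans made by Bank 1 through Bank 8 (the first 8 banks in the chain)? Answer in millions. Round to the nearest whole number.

1937 million

Bank i lends (1 − rr)^i of the original deposit: Bank 1 lends 546.1·0.8150 = 445.0715, Bank 2 lends 546.1·0.8150² ≈ 362.7333, and so on.
Summing a geometric series: total = 546.1·[0.8150·(1 − 0.8150^8) / (1 − 0.8150)] ≈ 1937.4975 million.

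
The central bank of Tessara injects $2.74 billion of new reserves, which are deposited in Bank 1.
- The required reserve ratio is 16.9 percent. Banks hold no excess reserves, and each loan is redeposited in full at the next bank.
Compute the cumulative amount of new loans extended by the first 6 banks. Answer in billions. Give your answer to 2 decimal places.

Bank i lends (1 − rr)^i of the original deposit: Bank 1 lends 2.74·0.8310 ≈ 2.2769, Bank 2 lends 2.74·0.8310² ≈ 1.8921, and so on.
Summing a geometric series: total = 2.74·[0.8310·(1 − 0.8310^6) / (1 − 0.8310)] ≈ 9.0362 billion.

$9.04 billion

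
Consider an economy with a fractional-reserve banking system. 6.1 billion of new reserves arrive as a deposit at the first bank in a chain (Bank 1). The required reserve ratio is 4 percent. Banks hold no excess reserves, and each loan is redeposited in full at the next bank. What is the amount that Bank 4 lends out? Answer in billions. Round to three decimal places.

Each bank lends a fraction (1 − rr) = 0.9600 of the deposit it receives, so Bank 4 receives 6.1·0.9600^3 and lends 6.1·0.9600^4 ≈ 5.1810 billion.

5.181 billion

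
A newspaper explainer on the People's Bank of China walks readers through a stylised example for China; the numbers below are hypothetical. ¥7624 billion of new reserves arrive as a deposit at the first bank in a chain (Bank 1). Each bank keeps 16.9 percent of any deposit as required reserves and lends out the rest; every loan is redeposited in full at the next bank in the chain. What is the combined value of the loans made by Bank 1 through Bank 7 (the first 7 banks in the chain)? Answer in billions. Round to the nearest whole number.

Bank i lends (1 − rr)^i of the original deposit: Bank 1 lends 7624·0.8310 = 6335.5440, Bank 2 lends 7624·0.8310² ≈ 5264.8371, and so on.
Summing a geometric series: total = 7624·[0.8310·(1 − 0.8310^7) / (1 − 0.8310)] ≈ 27229.4415 billion.

¥27229 billion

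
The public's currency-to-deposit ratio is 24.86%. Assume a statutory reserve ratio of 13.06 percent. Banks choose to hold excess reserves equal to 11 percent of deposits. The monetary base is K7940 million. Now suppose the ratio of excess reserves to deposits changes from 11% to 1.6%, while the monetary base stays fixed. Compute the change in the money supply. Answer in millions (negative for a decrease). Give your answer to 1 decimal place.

Initially m₁ = (1 + 0.2486) / (0.1306 + 0.11 + 0.2486) ≈ 2.552330, so M₁ = 2.552330 × 7940 = 20265.5002 million.
After the change m₂ = (1 + 0.2486) / (0.1306 + 0.016 + 0.2486) ≈ 3.159413, so M₂ = 3.159413 × 7940 ≈ 25085.7392 million.
ΔM = M₂ − M₁ = 25085.7392 − 20265.5002 = 4820.239 million.

K4820.2 million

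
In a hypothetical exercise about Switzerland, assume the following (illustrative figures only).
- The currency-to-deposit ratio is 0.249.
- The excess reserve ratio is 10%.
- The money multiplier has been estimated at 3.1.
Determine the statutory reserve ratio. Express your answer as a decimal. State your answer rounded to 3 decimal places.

Using m = 3.1. Since m = (1 + c)/(c + rr + e), the denominator satisfies c + rr + e = (1 + c)/m = (1 + 0.249) / 3.1 ≈ 0.402903.
With c = 0.249 and e = 0.1, the statutory reserve ratio is 0.402903 − 0.249 − 0.1 = 0.053903.

0.054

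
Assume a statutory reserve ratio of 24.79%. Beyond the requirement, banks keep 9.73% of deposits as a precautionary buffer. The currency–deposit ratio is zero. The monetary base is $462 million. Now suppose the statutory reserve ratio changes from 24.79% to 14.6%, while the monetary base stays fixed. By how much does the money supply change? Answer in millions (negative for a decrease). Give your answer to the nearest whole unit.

Initially m₁ = 1 / (0.2479 + 0.0973) ≈ 2.8969, so M₁ = 2.8969 × 462 = 1338.3678 million.
After the change m₂ = 1 / (0.146 + 0.0973) ≈ 4.1102, so M₂ = 4.1102 × 462 = 1898.9124 million.
ΔM = M₂ − M₁ = 1898.9124 − 1338.3678 = 560.5446 million.

$561 million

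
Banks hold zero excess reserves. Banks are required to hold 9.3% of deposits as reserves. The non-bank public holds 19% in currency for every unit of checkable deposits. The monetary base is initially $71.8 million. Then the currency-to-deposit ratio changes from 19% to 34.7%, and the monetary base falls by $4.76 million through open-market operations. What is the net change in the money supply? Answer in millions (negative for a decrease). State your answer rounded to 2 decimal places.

Before: m₁ = (1 + 0.19) / (0.093 + 0.19) ≈ 4.20495, MB₁ = 71.8, so M₁ = 4.20495 × 71.8 ≈ 301.9154 million.
After: m₂ = (1 + 0.347) / (0.093 + 0.347) ≈ 3.06136, MB₂ = 71.8 − 4.76 = 67.04, so M₂ = 3.06136 × 67.04 ≈ 205.2336 million.
ΔM = M₂ − M₁ = 205.2336 − 301.9154 = -96.6818 million.

-96.68 million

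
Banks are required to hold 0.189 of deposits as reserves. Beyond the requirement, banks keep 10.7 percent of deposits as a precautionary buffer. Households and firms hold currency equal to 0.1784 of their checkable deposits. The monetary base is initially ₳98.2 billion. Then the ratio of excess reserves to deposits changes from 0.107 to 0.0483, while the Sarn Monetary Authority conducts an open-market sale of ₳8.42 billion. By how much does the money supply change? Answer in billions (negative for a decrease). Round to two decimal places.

₳10.58 billion

Before: m₁ = (1 + 0.1784) / (0.189 + 0.107 + 0.1784) ≈ 2.48398, MB₁ = 98.2, so M₁ = 2.48398 × 98.2 ≈ 243.9268 billion.
After: m₂ = (1 + 0.1784) / (0.189 + 0.0483 + 0.1784) ≈ 2.83474, MB₂ = 98.2 − 8.42 = 89.78, so M₂ = 2.83474 × 89.78 ≈ 254.503 billion.
ΔM = M₂ − M₁ = 254.503 − 243.9268 = 10.5762 billion.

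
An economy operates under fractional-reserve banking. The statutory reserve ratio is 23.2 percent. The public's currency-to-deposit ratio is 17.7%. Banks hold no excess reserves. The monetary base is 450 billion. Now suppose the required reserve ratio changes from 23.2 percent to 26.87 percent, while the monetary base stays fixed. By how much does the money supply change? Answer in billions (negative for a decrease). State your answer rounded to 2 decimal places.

-106.63 billion

Initially m₁ = (1 + 0.177) / (0.232 + 0.177) ≈ 2.877751, so M₁ = 2.877751 × 450 ≈ 1294.9879 billion.
After the change m₂ = (1 + 0.177) / (0.2687 + 0.177) ≈ 2.640790, so M₂ = 2.640790 × 450 = 1188.3555 billion.
ΔM = M₂ − M₁ = 1188.3555 − 1294.9879 = -106.6324 billion.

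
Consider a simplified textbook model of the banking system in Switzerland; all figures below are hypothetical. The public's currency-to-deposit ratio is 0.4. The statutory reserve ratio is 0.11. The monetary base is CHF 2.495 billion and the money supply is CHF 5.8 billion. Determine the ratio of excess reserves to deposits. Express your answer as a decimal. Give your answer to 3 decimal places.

0.092

Using m = M/MB = 5.8/2.495 ≈ 2.324649. Since m = (1 + c)/(c + rr + e), the denominator satisfies c + rr + e = (1 + c)/m = (1 + 0.4) / 2.324649 ≈ 0.602241.
With c = 0.4 and rr = 0.11, the ratio of excess reserves to deposits is 0.602241 − 0.4 − 0.11 = 0.092241.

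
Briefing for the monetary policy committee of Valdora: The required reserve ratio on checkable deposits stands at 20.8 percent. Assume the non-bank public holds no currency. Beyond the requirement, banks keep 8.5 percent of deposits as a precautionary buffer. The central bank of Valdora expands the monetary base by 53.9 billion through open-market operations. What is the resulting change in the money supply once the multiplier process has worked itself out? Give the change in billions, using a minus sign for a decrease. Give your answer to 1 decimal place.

The money multiplier is m = 1 / (rr + e) = 1 / (0.208 + 0.085) ≈ 3.4130.
The purchase adds 53.9 billion of base, so ΔM = m × ΔMB = 3.4130 × (+53.9) = 183.9607 billion.

184.0 billion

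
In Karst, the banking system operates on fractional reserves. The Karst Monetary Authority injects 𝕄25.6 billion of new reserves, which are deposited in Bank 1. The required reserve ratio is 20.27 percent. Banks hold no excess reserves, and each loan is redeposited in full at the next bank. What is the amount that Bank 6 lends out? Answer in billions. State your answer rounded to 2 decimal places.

Each bank lends a fraction (1 − rr) = 0.7973 of the deposit it receives, so Bank 6 receives 25.6·0.7973^5 and lends 25.6·0.7973^6 ≈ 6.5761 billion.

𝕄6.58 billion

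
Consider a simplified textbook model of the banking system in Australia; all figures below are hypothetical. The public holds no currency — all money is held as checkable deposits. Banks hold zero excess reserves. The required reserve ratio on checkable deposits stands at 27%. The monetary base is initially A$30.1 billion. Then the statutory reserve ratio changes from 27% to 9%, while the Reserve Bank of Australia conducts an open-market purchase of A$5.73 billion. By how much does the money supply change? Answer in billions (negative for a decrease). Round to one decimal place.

Before: m₁ = 1 / (0.27) ≈ 3.7037, MB₁ = 30.1, so M₁ = 3.7037 × 30.1 ≈ 111.4814 billion.
After: m₂ = 1 / (0.09) ≈ 11.1111, MB₂ = 30.1 + 5.73 = 35.83, so M₂ = 11.1111 × 35.83 ≈ 398.1107 billion.
ΔM = M₂ − M₁ = 398.1107 − 111.4814 = 286.6293 billion.

A$286.6 billion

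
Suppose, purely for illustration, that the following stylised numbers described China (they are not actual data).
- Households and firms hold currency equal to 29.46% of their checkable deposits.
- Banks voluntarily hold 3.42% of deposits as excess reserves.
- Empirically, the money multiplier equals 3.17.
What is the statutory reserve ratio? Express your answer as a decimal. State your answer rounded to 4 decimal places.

0.0796

Using m = 3.17. Since m = (1 + c)/(c + rr + e), the denominator satisfies c + rr + e = (1 + c)/m = (1 + 0.2946) / 3.17 ≈ 0.408391.
With c = 0.2946 and e = 0.0342, the statutory reserve ratio is 0.408391 − 0.2946 − 0.0342 = 0.079591.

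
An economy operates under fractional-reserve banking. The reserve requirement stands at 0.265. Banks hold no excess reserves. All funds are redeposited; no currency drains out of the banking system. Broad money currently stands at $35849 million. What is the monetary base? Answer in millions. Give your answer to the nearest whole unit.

With no currency drain and no excess reserves, the money multiplier is m = 1/rr = 1/0.265 ≈ 3.773585.
The monetary base is MB = M / m = 35849 / 3.773585 ≈ 9499.9848 million.

$9500 million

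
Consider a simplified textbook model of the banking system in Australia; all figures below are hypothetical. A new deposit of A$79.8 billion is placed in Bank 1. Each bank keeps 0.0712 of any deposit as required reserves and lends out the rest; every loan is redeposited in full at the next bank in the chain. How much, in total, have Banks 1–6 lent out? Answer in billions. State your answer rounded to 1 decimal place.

Bank i lends (1 − rr)^i of the original deposit: Bank 1 lends 79.8·0.9288 ≈ 74.1182, Bank 2 lends 79.8·0.9288² ≈ 68.8410, and so on.
Summing a geometric series: total = 79.8·[0.9288·(1 − 0.9288^6) / (1 − 0.9288)] ≈ 372.6759 billion.

A$372.7 billion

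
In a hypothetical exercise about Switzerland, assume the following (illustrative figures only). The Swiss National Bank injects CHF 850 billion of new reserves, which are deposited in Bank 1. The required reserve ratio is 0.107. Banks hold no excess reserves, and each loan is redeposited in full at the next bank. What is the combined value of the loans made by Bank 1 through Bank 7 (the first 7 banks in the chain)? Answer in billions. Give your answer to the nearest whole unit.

CHF 3881 billion

Bank i lends (1 − rr)^i of the original deposit: Bank 1 lends 850·0.8930 = 759.0500, Bank 2 lends 850·0.8930² ≈ 677.8317, and so on.
Summing a geometric series: total = 850·[0.8930·(1 − 0.8930^7) / (1 − 0.8930)] ≈ 3881.3980 billion.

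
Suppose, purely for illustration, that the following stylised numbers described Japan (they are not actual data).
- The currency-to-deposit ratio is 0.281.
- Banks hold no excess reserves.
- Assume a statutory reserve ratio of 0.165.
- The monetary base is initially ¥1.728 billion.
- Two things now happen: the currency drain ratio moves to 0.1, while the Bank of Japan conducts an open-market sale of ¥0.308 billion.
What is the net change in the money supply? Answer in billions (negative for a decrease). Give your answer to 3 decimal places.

Before: m₁ = (1 + 0.281) / (0.165 + 0.281) ≈ 2.87220, MB₁ = 1.728, so M₁ = 2.87220 × 1.728 ≈ 4.9632 billion.
After: m₂ = (1 + 0.1) / (0.165 + 0.1) ≈ 4.15094, MB₂ = 1.728 − 0.308 = 1.42, so M₂ = 4.15094 × 1.42 ≈ 5.8943 billion.
ΔM = M₂ − M₁ = 5.8943 − 4.9632 = 0.9311 billion.

¥0.931 billion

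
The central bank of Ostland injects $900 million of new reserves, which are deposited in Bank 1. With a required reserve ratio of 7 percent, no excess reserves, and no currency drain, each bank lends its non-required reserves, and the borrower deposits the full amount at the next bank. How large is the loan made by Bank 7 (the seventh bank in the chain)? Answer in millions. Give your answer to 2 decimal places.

Each bank lends a fraction (1 − rr) = 0.9300 of the deposit it receives, so Bank 7 receives 900·0.9300^6 and lends 900·0.9300^7 ≈ 541.5308 million.

$541.53 million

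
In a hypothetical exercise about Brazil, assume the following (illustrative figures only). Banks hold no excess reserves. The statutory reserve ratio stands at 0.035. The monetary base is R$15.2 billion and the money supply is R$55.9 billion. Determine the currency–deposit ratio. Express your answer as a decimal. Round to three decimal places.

Using m = M/MB = 55.9/15.2 ≈ 3.677632. From m = (1 + c)/(c + rr + e), rearranging gives 1 + c = m·(c + rr + e), so c·(1 − m) = m·(rr + e) − 1.
Hence c = [m·(rr + e) − 1]/(1 − m) = [3.677632 × (0.035 + 0) − 1] / (1 − 3.677632) ≈ 0.325393.

0.325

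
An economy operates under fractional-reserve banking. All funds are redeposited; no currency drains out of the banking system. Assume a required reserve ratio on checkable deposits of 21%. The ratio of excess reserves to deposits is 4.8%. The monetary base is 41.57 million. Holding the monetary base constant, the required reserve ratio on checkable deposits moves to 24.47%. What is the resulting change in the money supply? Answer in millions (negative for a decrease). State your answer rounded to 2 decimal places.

-19.10 million

Initially m₁ = 1 / (0.21 + 0.048) ≈ 3.87597, so M₁ = 3.87597 × 41.57 ≈ 161.1241 million.
After the change m₂ = 1 / (0.2447 + 0.048) ≈ 3.41647, so M₂ = 3.41647 × 41.57 ≈ 142.0227 million.
ΔM = M₂ − M₁ = 142.0227 − 161.1241 = -19.1014 million.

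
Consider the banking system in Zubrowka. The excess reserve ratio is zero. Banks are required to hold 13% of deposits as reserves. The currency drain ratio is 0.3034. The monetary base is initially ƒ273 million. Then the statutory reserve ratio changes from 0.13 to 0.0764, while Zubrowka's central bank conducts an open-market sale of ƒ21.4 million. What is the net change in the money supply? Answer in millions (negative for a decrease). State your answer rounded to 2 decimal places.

ƒ42.43 million

Before: m₁ = (1 + 0.3034) / (0.13 + 0.3034) ≈ 3.007383, MB₁ = 273, so M₁ = 3.007383 × 273 ≈ 821.0156 million.
After: m₂ = (1 + 0.3034) / (0.0764 + 0.3034) ≈ 3.431806, MB₂ = 273 − 21.4 = 251.6, so M₂ = 3.431806 × 251.6 ≈ 863.4424 million.
ΔM = M₂ − M₁ = 863.4424 − 821.0156 = 42.4268 million.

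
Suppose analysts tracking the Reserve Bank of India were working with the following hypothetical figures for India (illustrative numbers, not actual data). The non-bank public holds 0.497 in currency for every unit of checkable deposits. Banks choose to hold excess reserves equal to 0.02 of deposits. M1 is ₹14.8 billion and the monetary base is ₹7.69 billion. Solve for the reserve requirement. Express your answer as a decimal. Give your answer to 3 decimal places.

0.261

Using m = M/MB = 14.8/7.69 ≈ 1.924577. Since m = (1 + c)/(c + rr + e), the denominator satisfies c + rr + e = (1 + c)/m = (1 + 0.497) / 1.924577 ≈ 0.777833.
With c = 0.497 and e = 0.02, the reserve requirement is 0.777833 − 0.497 − 0.02 = 0.260833.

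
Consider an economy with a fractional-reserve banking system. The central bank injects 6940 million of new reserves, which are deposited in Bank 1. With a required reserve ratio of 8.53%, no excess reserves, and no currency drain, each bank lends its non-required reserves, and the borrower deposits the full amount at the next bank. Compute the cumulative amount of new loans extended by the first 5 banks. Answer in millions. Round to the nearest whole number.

Bank i lends (1 − rr)^i of the original deposit: Bank 1 lends 6940·0.9147 = 6348.0180, Bank 2 lends 6940·0.9147² ≈ 5806.5321, and so on.
Summing a geometric series: total = 6940·[0.9147·(1 − 0.9147^5) / (1 − 0.9147)] ≈ 26767.7547 million.

26768 million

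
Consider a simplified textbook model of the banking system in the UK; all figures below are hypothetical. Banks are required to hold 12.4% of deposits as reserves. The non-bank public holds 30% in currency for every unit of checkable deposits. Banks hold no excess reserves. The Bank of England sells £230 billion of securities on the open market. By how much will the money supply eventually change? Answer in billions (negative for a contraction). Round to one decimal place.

-705.2 billion

The money multiplier is m = (1 + c) / (rr + c) = (1 + 0.3) / (0.124 + 0.3) ≈ 3.06604.
The sale removes 230 billion of base, so ΔM = m × ΔMB = 3.06604 × (−230) = -705.1892 billion.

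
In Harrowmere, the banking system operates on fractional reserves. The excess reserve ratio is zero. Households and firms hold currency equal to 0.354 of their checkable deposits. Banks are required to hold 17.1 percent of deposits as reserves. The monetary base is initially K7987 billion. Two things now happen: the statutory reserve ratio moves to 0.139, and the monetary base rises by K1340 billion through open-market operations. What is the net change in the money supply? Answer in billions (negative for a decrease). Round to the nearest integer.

Before: m₁ = (1 + 0.354) / (0.171 + 0.354) ≈ 2.57905, MB₁ = 7987, so M₁ = 2.57905 × 7987 ≈ 20598.8724 billion.
After: m₂ = (1 + 0.354) / (0.139 + 0.354) ≈ 2.74645, MB₂ = 7987 + 1340 = 9327, so M₂ = 2.74645 × 9327 ≈ 25616.1391 billion.
ΔM = M₂ − M₁ = 25616.1391 − 20598.8724 = 5017.2667 billion.

K5017 billion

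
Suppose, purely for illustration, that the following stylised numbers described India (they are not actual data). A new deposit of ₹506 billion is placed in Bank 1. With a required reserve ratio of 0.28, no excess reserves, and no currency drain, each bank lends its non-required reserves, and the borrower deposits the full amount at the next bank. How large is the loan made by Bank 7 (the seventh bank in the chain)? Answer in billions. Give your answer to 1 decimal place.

₹50.8 billion

Each bank lends a fraction (1 − rr) = 0.7200 of the deposit it receives, so Bank 7 receives 506·0.7200^6 and lends 506·0.7200^7 ≈ 50.7549 billion.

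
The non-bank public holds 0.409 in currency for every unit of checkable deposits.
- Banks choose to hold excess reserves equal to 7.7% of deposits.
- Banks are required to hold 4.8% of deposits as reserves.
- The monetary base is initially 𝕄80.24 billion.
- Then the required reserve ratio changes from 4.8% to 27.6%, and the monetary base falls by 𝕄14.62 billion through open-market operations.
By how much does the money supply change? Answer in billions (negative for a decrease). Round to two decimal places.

Before: m₁ = (1 + 0.409) / (0.048 + 0.077 + 0.409) ≈ 2.63858, MB₁ = 80.24, so M₁ = 2.63858 × 80.24 ≈ 211.7197 billion.
After: m₂ = (1 + 0.409) / (0.276 + 0.077 + 0.409) ≈ 1.84908, MB₂ = 80.24 − 14.62 = 65.62, so M₂ = 1.84908 × 65.62 ≈ 121.3366 billion.
ΔM = M₂ − M₁ = 121.3366 − 211.7197 = -90.3831 billion.

-90.38 billion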